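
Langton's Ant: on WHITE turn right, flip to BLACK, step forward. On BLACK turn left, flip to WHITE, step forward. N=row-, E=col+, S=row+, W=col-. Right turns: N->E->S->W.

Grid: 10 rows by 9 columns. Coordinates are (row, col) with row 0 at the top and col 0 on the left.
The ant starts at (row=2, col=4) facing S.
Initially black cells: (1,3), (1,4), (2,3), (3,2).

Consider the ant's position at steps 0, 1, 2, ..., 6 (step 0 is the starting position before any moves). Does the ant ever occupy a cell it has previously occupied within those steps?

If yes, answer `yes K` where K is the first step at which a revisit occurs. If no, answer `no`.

Answer: no

Derivation:
Step 1: on WHITE (2,4): turn R to W, flip to black, move to (2,3). |black|=5 — new cell
Step 2: on BLACK (2,3): turn L to S, flip to white, move to (3,3). |black|=4 — new cell
Step 3: on WHITE (3,3): turn R to W, flip to black, move to (3,2). |black|=5 — new cell
Step 4: on BLACK (3,2): turn L to S, flip to white, move to (4,2). |black|=4 — new cell
Step 5: on WHITE (4,2): turn R to W, flip to black, move to (4,1). |black|=5 — new cell
Step 6: on WHITE (4,1): turn R to N, flip to black, move to (3,1). |black|=6 — new cell
No revisit within 6 steps.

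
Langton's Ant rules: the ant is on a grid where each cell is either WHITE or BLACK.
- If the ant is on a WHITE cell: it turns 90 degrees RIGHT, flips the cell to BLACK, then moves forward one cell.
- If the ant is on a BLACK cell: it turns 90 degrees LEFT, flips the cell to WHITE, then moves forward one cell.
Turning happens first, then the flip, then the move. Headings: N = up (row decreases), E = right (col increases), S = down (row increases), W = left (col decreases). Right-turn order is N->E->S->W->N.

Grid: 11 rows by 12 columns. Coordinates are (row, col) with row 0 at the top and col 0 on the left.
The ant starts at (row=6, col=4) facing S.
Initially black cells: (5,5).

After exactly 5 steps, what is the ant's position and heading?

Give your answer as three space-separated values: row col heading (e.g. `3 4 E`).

Answer: 6 5 E

Derivation:
Step 1: on WHITE (6,4): turn R to W, flip to black, move to (6,3). |black|=2
Step 2: on WHITE (6,3): turn R to N, flip to black, move to (5,3). |black|=3
Step 3: on WHITE (5,3): turn R to E, flip to black, move to (5,4). |black|=4
Step 4: on WHITE (5,4): turn R to S, flip to black, move to (6,4). |black|=5
Step 5: on BLACK (6,4): turn L to E, flip to white, move to (6,5). |black|=4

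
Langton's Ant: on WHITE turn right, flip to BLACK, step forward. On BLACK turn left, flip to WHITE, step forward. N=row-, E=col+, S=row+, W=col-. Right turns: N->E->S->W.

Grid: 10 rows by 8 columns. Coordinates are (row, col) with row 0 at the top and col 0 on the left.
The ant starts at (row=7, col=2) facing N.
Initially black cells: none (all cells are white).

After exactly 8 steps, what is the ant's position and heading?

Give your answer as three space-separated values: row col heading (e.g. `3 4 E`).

Answer: 7 2 S

Derivation:
Step 1: on WHITE (7,2): turn R to E, flip to black, move to (7,3). |black|=1
Step 2: on WHITE (7,3): turn R to S, flip to black, move to (8,3). |black|=2
Step 3: on WHITE (8,3): turn R to W, flip to black, move to (8,2). |black|=3
Step 4: on WHITE (8,2): turn R to N, flip to black, move to (7,2). |black|=4
Step 5: on BLACK (7,2): turn L to W, flip to white, move to (7,1). |black|=3
Step 6: on WHITE (7,1): turn R to N, flip to black, move to (6,1). |black|=4
Step 7: on WHITE (6,1): turn R to E, flip to black, move to (6,2). |black|=5
Step 8: on WHITE (6,2): turn R to S, flip to black, move to (7,2). |black|=6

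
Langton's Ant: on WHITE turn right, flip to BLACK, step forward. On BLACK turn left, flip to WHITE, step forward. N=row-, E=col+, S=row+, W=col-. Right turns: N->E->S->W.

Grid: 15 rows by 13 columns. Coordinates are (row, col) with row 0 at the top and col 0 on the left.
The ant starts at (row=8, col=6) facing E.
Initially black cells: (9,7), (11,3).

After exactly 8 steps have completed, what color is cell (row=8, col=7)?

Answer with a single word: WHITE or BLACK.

Answer: BLACK

Derivation:
Step 1: on WHITE (8,6): turn R to S, flip to black, move to (9,6). |black|=3
Step 2: on WHITE (9,6): turn R to W, flip to black, move to (9,5). |black|=4
Step 3: on WHITE (9,5): turn R to N, flip to black, move to (8,5). |black|=5
Step 4: on WHITE (8,5): turn R to E, flip to black, move to (8,6). |black|=6
Step 5: on BLACK (8,6): turn L to N, flip to white, move to (7,6). |black|=5
Step 6: on WHITE (7,6): turn R to E, flip to black, move to (7,7). |black|=6
Step 7: on WHITE (7,7): turn R to S, flip to black, move to (8,7). |black|=7
Step 8: on WHITE (8,7): turn R to W, flip to black, move to (8,6). |black|=8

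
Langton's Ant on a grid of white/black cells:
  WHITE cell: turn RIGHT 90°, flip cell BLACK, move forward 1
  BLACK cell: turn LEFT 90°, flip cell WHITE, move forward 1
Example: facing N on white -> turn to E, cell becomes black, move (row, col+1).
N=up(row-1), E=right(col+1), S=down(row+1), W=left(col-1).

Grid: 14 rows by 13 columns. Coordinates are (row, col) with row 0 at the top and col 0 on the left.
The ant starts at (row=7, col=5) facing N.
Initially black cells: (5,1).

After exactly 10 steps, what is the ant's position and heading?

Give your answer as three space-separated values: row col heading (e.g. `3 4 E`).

Answer: 8 4 S

Derivation:
Step 1: on WHITE (7,5): turn R to E, flip to black, move to (7,6). |black|=2
Step 2: on WHITE (7,6): turn R to S, flip to black, move to (8,6). |black|=3
Step 3: on WHITE (8,6): turn R to W, flip to black, move to (8,5). |black|=4
Step 4: on WHITE (8,5): turn R to N, flip to black, move to (7,5). |black|=5
Step 5: on BLACK (7,5): turn L to W, flip to white, move to (7,4). |black|=4
Step 6: on WHITE (7,4): turn R to N, flip to black, move to (6,4). |black|=5
Step 7: on WHITE (6,4): turn R to E, flip to black, move to (6,5). |black|=6
Step 8: on WHITE (6,5): turn R to S, flip to black, move to (7,5). |black|=7
Step 9: on WHITE (7,5): turn R to W, flip to black, move to (7,4). |black|=8
Step 10: on BLACK (7,4): turn L to S, flip to white, move to (8,4). |black|=7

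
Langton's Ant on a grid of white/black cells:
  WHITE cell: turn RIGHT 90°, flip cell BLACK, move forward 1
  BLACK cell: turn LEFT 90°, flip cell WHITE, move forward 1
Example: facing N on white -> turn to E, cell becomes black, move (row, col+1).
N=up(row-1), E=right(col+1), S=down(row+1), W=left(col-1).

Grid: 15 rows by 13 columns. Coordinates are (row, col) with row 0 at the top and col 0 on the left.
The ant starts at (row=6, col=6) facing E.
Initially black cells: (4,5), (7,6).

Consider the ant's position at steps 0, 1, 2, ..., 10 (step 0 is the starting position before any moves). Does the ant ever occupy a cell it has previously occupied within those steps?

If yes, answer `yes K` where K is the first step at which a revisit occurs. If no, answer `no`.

Step 1: on WHITE (6,6): turn R to S, flip to black, move to (7,6). |black|=3 — new cell
Step 2: on BLACK (7,6): turn L to E, flip to white, move to (7,7). |black|=2 — new cell
Step 3: on WHITE (7,7): turn R to S, flip to black, move to (8,7). |black|=3 — new cell
Step 4: on WHITE (8,7): turn R to W, flip to black, move to (8,6). |black|=4 — new cell
Step 5: on WHITE (8,6): turn R to N, flip to black, move to (7,6). |black|=5 — REVISIT

Answer: yes 5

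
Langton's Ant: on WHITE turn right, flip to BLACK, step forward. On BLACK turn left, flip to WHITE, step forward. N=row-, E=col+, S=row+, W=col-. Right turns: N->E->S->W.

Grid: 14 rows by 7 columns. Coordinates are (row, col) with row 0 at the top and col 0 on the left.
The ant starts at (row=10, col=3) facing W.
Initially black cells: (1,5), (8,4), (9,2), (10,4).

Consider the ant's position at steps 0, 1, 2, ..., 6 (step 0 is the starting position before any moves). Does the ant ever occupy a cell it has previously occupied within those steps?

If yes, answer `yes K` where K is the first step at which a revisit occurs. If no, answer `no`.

Answer: no

Derivation:
Step 1: on WHITE (10,3): turn R to N, flip to black, move to (9,3). |black|=5 — new cell
Step 2: on WHITE (9,3): turn R to E, flip to black, move to (9,4). |black|=6 — new cell
Step 3: on WHITE (9,4): turn R to S, flip to black, move to (10,4). |black|=7 — new cell
Step 4: on BLACK (10,4): turn L to E, flip to white, move to (10,5). |black|=6 — new cell
Step 5: on WHITE (10,5): turn R to S, flip to black, move to (11,5). |black|=7 — new cell
Step 6: on WHITE (11,5): turn R to W, flip to black, move to (11,4). |black|=8 — new cell
No revisit within 6 steps.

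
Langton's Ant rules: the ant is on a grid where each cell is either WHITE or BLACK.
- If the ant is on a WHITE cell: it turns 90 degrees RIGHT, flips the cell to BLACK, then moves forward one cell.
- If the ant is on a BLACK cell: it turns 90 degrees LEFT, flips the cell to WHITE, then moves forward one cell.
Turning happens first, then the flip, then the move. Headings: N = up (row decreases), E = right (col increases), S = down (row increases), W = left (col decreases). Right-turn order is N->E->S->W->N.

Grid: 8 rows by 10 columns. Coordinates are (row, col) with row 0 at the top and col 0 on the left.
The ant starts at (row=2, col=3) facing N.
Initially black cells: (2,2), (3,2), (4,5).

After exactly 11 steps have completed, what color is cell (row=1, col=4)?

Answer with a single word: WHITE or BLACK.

Step 1: on WHITE (2,3): turn R to E, flip to black, move to (2,4). |black|=4
Step 2: on WHITE (2,4): turn R to S, flip to black, move to (3,4). |black|=5
Step 3: on WHITE (3,4): turn R to W, flip to black, move to (3,3). |black|=6
Step 4: on WHITE (3,3): turn R to N, flip to black, move to (2,3). |black|=7
Step 5: on BLACK (2,3): turn L to W, flip to white, move to (2,2). |black|=6
Step 6: on BLACK (2,2): turn L to S, flip to white, move to (3,2). |black|=5
Step 7: on BLACK (3,2): turn L to E, flip to white, move to (3,3). |black|=4
Step 8: on BLACK (3,3): turn L to N, flip to white, move to (2,3). |black|=3
Step 9: on WHITE (2,3): turn R to E, flip to black, move to (2,4). |black|=4
Step 10: on BLACK (2,4): turn L to N, flip to white, move to (1,4). |black|=3
Step 11: on WHITE (1,4): turn R to E, flip to black, move to (1,5). |black|=4

Answer: BLACK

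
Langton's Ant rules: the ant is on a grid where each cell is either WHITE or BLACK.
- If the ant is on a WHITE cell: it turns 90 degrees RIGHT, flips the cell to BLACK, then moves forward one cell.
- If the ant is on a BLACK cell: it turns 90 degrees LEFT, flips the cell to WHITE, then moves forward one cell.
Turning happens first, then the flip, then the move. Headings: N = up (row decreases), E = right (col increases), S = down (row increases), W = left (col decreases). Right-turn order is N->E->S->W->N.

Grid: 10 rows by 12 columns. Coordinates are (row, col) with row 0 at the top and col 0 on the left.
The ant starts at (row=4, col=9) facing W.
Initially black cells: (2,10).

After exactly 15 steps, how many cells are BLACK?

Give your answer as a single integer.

Step 1: on WHITE (4,9): turn R to N, flip to black, move to (3,9). |black|=2
Step 2: on WHITE (3,9): turn R to E, flip to black, move to (3,10). |black|=3
Step 3: on WHITE (3,10): turn R to S, flip to black, move to (4,10). |black|=4
Step 4: on WHITE (4,10): turn R to W, flip to black, move to (4,9). |black|=5
Step 5: on BLACK (4,9): turn L to S, flip to white, move to (5,9). |black|=4
Step 6: on WHITE (5,9): turn R to W, flip to black, move to (5,8). |black|=5
Step 7: on WHITE (5,8): turn R to N, flip to black, move to (4,8). |black|=6
Step 8: on WHITE (4,8): turn R to E, flip to black, move to (4,9). |black|=7
Step 9: on WHITE (4,9): turn R to S, flip to black, move to (5,9). |black|=8
Step 10: on BLACK (5,9): turn L to E, flip to white, move to (5,10). |black|=7
Step 11: on WHITE (5,10): turn R to S, flip to black, move to (6,10). |black|=8
Step 12: on WHITE (6,10): turn R to W, flip to black, move to (6,9). |black|=9
Step 13: on WHITE (6,9): turn R to N, flip to black, move to (5,9). |black|=10
Step 14: on WHITE (5,9): turn R to E, flip to black, move to (5,10). |black|=11
Step 15: on BLACK (5,10): turn L to N, flip to white, move to (4,10). |black|=10

Answer: 10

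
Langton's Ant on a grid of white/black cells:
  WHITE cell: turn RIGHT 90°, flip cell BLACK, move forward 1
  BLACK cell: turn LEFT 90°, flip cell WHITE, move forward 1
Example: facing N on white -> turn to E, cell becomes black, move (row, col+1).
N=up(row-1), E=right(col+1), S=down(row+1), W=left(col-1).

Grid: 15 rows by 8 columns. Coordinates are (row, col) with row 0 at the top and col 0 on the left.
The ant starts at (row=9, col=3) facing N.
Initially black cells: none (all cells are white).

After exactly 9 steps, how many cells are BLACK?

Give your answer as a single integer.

Answer: 7

Derivation:
Step 1: on WHITE (9,3): turn R to E, flip to black, move to (9,4). |black|=1
Step 2: on WHITE (9,4): turn R to S, flip to black, move to (10,4). |black|=2
Step 3: on WHITE (10,4): turn R to W, flip to black, move to (10,3). |black|=3
Step 4: on WHITE (10,3): turn R to N, flip to black, move to (9,3). |black|=4
Step 5: on BLACK (9,3): turn L to W, flip to white, move to (9,2). |black|=3
Step 6: on WHITE (9,2): turn R to N, flip to black, move to (8,2). |black|=4
Step 7: on WHITE (8,2): turn R to E, flip to black, move to (8,3). |black|=5
Step 8: on WHITE (8,3): turn R to S, flip to black, move to (9,3). |black|=6
Step 9: on WHITE (9,3): turn R to W, flip to black, move to (9,2). |black|=7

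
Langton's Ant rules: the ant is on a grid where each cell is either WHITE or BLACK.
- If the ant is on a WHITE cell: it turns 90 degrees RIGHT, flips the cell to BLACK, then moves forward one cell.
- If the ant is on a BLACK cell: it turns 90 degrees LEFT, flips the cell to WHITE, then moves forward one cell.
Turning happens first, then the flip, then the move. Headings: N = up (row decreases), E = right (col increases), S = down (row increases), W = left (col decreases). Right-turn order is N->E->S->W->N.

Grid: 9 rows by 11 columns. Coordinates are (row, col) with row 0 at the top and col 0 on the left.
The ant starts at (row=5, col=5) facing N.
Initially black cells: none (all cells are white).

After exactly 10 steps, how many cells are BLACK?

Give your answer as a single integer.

Step 1: on WHITE (5,5): turn R to E, flip to black, move to (5,6). |black|=1
Step 2: on WHITE (5,6): turn R to S, flip to black, move to (6,6). |black|=2
Step 3: on WHITE (6,6): turn R to W, flip to black, move to (6,5). |black|=3
Step 4: on WHITE (6,5): turn R to N, flip to black, move to (5,5). |black|=4
Step 5: on BLACK (5,5): turn L to W, flip to white, move to (5,4). |black|=3
Step 6: on WHITE (5,4): turn R to N, flip to black, move to (4,4). |black|=4
Step 7: on WHITE (4,4): turn R to E, flip to black, move to (4,5). |black|=5
Step 8: on WHITE (4,5): turn R to S, flip to black, move to (5,5). |black|=6
Step 9: on WHITE (5,5): turn R to W, flip to black, move to (5,4). |black|=7
Step 10: on BLACK (5,4): turn L to S, flip to white, move to (6,4). |black|=6

Answer: 6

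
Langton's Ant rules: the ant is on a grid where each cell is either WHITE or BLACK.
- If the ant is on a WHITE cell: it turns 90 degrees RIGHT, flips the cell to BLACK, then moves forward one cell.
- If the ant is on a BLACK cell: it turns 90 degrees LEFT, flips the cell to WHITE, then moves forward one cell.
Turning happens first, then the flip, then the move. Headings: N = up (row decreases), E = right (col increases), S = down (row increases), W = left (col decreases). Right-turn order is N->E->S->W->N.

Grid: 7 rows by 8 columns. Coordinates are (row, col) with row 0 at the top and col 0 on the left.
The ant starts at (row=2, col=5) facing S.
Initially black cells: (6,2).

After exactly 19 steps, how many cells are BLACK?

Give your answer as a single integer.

Step 1: on WHITE (2,5): turn R to W, flip to black, move to (2,4). |black|=2
Step 2: on WHITE (2,4): turn R to N, flip to black, move to (1,4). |black|=3
Step 3: on WHITE (1,4): turn R to E, flip to black, move to (1,5). |black|=4
Step 4: on WHITE (1,5): turn R to S, flip to black, move to (2,5). |black|=5
Step 5: on BLACK (2,5): turn L to E, flip to white, move to (2,6). |black|=4
Step 6: on WHITE (2,6): turn R to S, flip to black, move to (3,6). |black|=5
Step 7: on WHITE (3,6): turn R to W, flip to black, move to (3,5). |black|=6
Step 8: on WHITE (3,5): turn R to N, flip to black, move to (2,5). |black|=7
Step 9: on WHITE (2,5): turn R to E, flip to black, move to (2,6). |black|=8
Step 10: on BLACK (2,6): turn L to N, flip to white, move to (1,6). |black|=7
Step 11: on WHITE (1,6): turn R to E, flip to black, move to (1,7). |black|=8
Step 12: on WHITE (1,7): turn R to S, flip to black, move to (2,7). |black|=9
Step 13: on WHITE (2,7): turn R to W, flip to black, move to (2,6). |black|=10
Step 14: on WHITE (2,6): turn R to N, flip to black, move to (1,6). |black|=11
Step 15: on BLACK (1,6): turn L to W, flip to white, move to (1,5). |black|=10
Step 16: on BLACK (1,5): turn L to S, flip to white, move to (2,5). |black|=9
Step 17: on BLACK (2,5): turn L to E, flip to white, move to (2,6). |black|=8
Step 18: on BLACK (2,6): turn L to N, flip to white, move to (1,6). |black|=7
Step 19: on WHITE (1,6): turn R to E, flip to black, move to (1,7). |black|=8

Answer: 8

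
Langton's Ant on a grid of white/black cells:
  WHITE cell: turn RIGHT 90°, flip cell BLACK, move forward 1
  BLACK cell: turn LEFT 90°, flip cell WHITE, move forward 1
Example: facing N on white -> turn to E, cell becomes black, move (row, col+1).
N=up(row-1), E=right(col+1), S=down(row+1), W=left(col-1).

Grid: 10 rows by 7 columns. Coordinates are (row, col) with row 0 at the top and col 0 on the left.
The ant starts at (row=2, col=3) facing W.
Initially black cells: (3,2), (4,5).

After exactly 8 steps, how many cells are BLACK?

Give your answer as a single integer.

Answer: 6

Derivation:
Step 1: on WHITE (2,3): turn R to N, flip to black, move to (1,3). |black|=3
Step 2: on WHITE (1,3): turn R to E, flip to black, move to (1,4). |black|=4
Step 3: on WHITE (1,4): turn R to S, flip to black, move to (2,4). |black|=5
Step 4: on WHITE (2,4): turn R to W, flip to black, move to (2,3). |black|=6
Step 5: on BLACK (2,3): turn L to S, flip to white, move to (3,3). |black|=5
Step 6: on WHITE (3,3): turn R to W, flip to black, move to (3,2). |black|=6
Step 7: on BLACK (3,2): turn L to S, flip to white, move to (4,2). |black|=5
Step 8: on WHITE (4,2): turn R to W, flip to black, move to (4,1). |black|=6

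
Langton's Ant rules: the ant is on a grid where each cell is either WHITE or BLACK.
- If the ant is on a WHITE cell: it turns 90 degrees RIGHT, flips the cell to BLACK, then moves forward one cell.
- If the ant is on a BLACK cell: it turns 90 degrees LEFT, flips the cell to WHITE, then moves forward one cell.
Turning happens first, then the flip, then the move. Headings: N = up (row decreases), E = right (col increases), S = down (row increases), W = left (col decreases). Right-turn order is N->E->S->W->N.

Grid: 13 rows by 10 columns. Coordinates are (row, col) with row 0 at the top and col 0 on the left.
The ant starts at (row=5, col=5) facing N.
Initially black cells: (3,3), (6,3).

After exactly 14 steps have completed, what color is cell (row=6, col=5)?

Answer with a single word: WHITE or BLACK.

Answer: BLACK

Derivation:
Step 1: on WHITE (5,5): turn R to E, flip to black, move to (5,6). |black|=3
Step 2: on WHITE (5,6): turn R to S, flip to black, move to (6,6). |black|=4
Step 3: on WHITE (6,6): turn R to W, flip to black, move to (6,5). |black|=5
Step 4: on WHITE (6,5): turn R to N, flip to black, move to (5,5). |black|=6
Step 5: on BLACK (5,5): turn L to W, flip to white, move to (5,4). |black|=5
Step 6: on WHITE (5,4): turn R to N, flip to black, move to (4,4). |black|=6
Step 7: on WHITE (4,4): turn R to E, flip to black, move to (4,5). |black|=7
Step 8: on WHITE (4,5): turn R to S, flip to black, move to (5,5). |black|=8
Step 9: on WHITE (5,5): turn R to W, flip to black, move to (5,4). |black|=9
Step 10: on BLACK (5,4): turn L to S, flip to white, move to (6,4). |black|=8
Step 11: on WHITE (6,4): turn R to W, flip to black, move to (6,3). |black|=9
Step 12: on BLACK (6,3): turn L to S, flip to white, move to (7,3). |black|=8
Step 13: on WHITE (7,3): turn R to W, flip to black, move to (7,2). |black|=9
Step 14: on WHITE (7,2): turn R to N, flip to black, move to (6,2). |black|=10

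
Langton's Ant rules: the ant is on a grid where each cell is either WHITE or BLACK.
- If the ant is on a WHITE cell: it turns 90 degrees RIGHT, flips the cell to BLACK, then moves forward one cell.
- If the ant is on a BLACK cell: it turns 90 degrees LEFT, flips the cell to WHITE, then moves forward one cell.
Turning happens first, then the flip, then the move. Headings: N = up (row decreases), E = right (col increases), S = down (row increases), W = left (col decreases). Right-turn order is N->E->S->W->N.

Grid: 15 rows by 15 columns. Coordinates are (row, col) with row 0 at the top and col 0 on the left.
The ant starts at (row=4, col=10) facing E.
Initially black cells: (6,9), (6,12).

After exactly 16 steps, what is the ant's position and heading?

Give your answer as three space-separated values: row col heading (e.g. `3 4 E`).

Step 1: on WHITE (4,10): turn R to S, flip to black, move to (5,10). |black|=3
Step 2: on WHITE (5,10): turn R to W, flip to black, move to (5,9). |black|=4
Step 3: on WHITE (5,9): turn R to N, flip to black, move to (4,9). |black|=5
Step 4: on WHITE (4,9): turn R to E, flip to black, move to (4,10). |black|=6
Step 5: on BLACK (4,10): turn L to N, flip to white, move to (3,10). |black|=5
Step 6: on WHITE (3,10): turn R to E, flip to black, move to (3,11). |black|=6
Step 7: on WHITE (3,11): turn R to S, flip to black, move to (4,11). |black|=7
Step 8: on WHITE (4,11): turn R to W, flip to black, move to (4,10). |black|=8
Step 9: on WHITE (4,10): turn R to N, flip to black, move to (3,10). |black|=9
Step 10: on BLACK (3,10): turn L to W, flip to white, move to (3,9). |black|=8
Step 11: on WHITE (3,9): turn R to N, flip to black, move to (2,9). |black|=9
Step 12: on WHITE (2,9): turn R to E, flip to black, move to (2,10). |black|=10
Step 13: on WHITE (2,10): turn R to S, flip to black, move to (3,10). |black|=11
Step 14: on WHITE (3,10): turn R to W, flip to black, move to (3,9). |black|=12
Step 15: on BLACK (3,9): turn L to S, flip to white, move to (4,9). |black|=11
Step 16: on BLACK (4,9): turn L to E, flip to white, move to (4,10). |black|=10

Answer: 4 10 E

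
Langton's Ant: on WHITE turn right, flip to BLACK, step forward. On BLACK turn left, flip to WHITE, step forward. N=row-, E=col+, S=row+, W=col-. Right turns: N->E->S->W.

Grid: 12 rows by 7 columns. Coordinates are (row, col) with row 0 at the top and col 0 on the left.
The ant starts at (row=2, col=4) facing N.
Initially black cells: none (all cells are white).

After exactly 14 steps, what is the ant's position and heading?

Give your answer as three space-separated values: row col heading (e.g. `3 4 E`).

Step 1: on WHITE (2,4): turn R to E, flip to black, move to (2,5). |black|=1
Step 2: on WHITE (2,5): turn R to S, flip to black, move to (3,5). |black|=2
Step 3: on WHITE (3,5): turn R to W, flip to black, move to (3,4). |black|=3
Step 4: on WHITE (3,4): turn R to N, flip to black, move to (2,4). |black|=4
Step 5: on BLACK (2,4): turn L to W, flip to white, move to (2,3). |black|=3
Step 6: on WHITE (2,3): turn R to N, flip to black, move to (1,3). |black|=4
Step 7: on WHITE (1,3): turn R to E, flip to black, move to (1,4). |black|=5
Step 8: on WHITE (1,4): turn R to S, flip to black, move to (2,4). |black|=6
Step 9: on WHITE (2,4): turn R to W, flip to black, move to (2,3). |black|=7
Step 10: on BLACK (2,3): turn L to S, flip to white, move to (3,3). |black|=6
Step 11: on WHITE (3,3): turn R to W, flip to black, move to (3,2). |black|=7
Step 12: on WHITE (3,2): turn R to N, flip to black, move to (2,2). |black|=8
Step 13: on WHITE (2,2): turn R to E, flip to black, move to (2,3). |black|=9
Step 14: on WHITE (2,3): turn R to S, flip to black, move to (3,3). |black|=10

Answer: 3 3 S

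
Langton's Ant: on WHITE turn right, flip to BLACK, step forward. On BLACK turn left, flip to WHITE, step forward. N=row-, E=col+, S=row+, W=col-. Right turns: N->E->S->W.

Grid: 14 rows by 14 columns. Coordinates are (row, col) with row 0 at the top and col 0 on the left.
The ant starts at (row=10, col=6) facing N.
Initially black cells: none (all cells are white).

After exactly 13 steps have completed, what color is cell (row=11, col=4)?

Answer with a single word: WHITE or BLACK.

Answer: BLACK

Derivation:
Step 1: on WHITE (10,6): turn R to E, flip to black, move to (10,7). |black|=1
Step 2: on WHITE (10,7): turn R to S, flip to black, move to (11,7). |black|=2
Step 3: on WHITE (11,7): turn R to W, flip to black, move to (11,6). |black|=3
Step 4: on WHITE (11,6): turn R to N, flip to black, move to (10,6). |black|=4
Step 5: on BLACK (10,6): turn L to W, flip to white, move to (10,5). |black|=3
Step 6: on WHITE (10,5): turn R to N, flip to black, move to (9,5). |black|=4
Step 7: on WHITE (9,5): turn R to E, flip to black, move to (9,6). |black|=5
Step 8: on WHITE (9,6): turn R to S, flip to black, move to (10,6). |black|=6
Step 9: on WHITE (10,6): turn R to W, flip to black, move to (10,5). |black|=7
Step 10: on BLACK (10,5): turn L to S, flip to white, move to (11,5). |black|=6
Step 11: on WHITE (11,5): turn R to W, flip to black, move to (11,4). |black|=7
Step 12: on WHITE (11,4): turn R to N, flip to black, move to (10,4). |black|=8
Step 13: on WHITE (10,4): turn R to E, flip to black, move to (10,5). |black|=9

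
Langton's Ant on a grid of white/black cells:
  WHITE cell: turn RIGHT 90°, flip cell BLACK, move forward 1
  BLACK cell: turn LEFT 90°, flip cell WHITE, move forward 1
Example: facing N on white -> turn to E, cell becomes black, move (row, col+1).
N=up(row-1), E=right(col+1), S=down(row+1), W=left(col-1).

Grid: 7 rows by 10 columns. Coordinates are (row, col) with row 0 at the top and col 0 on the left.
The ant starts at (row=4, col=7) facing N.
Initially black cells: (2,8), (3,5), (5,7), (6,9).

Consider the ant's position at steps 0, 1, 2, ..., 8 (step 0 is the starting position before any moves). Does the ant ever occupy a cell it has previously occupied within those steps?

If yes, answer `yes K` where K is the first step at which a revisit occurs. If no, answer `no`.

Answer: yes 7

Derivation:
Step 1: on WHITE (4,7): turn R to E, flip to black, move to (4,8). |black|=5 — new cell
Step 2: on WHITE (4,8): turn R to S, flip to black, move to (5,8). |black|=6 — new cell
Step 3: on WHITE (5,8): turn R to W, flip to black, move to (5,7). |black|=7 — new cell
Step 4: on BLACK (5,7): turn L to S, flip to white, move to (6,7). |black|=6 — new cell
Step 5: on WHITE (6,7): turn R to W, flip to black, move to (6,6). |black|=7 — new cell
Step 6: on WHITE (6,6): turn R to N, flip to black, move to (5,6). |black|=8 — new cell
Step 7: on WHITE (5,6): turn R to E, flip to black, move to (5,7). |black|=9 — REVISIT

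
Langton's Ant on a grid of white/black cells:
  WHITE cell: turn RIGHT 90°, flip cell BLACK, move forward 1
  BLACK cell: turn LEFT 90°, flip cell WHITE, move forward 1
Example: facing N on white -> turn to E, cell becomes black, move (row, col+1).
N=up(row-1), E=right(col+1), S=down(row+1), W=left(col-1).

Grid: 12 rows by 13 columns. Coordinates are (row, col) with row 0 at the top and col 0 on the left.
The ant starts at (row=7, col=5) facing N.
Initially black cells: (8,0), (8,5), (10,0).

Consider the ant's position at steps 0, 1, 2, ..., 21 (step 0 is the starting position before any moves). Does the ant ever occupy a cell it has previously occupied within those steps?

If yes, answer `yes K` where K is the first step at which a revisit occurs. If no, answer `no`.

Answer: yes 7

Derivation:
Step 1: on WHITE (7,5): turn R to E, flip to black, move to (7,6). |black|=4 — new cell
Step 2: on WHITE (7,6): turn R to S, flip to black, move to (8,6). |black|=5 — new cell
Step 3: on WHITE (8,6): turn R to W, flip to black, move to (8,5). |black|=6 — new cell
Step 4: on BLACK (8,5): turn L to S, flip to white, move to (9,5). |black|=5 — new cell
Step 5: on WHITE (9,5): turn R to W, flip to black, move to (9,4). |black|=6 — new cell
Step 6: on WHITE (9,4): turn R to N, flip to black, move to (8,4). |black|=7 — new cell
Step 7: on WHITE (8,4): turn R to E, flip to black, move to (8,5). |black|=8 — REVISIT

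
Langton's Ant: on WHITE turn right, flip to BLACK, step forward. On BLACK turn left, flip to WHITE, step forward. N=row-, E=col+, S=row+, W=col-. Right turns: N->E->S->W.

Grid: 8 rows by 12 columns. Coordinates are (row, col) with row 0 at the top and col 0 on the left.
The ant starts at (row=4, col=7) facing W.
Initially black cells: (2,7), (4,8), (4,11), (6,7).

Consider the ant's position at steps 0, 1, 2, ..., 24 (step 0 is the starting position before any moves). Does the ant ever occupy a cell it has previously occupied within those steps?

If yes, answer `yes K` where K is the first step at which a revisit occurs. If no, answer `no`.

Answer: yes 7

Derivation:
Step 1: on WHITE (4,7): turn R to N, flip to black, move to (3,7). |black|=5 — new cell
Step 2: on WHITE (3,7): turn R to E, flip to black, move to (3,8). |black|=6 — new cell
Step 3: on WHITE (3,8): turn R to S, flip to black, move to (4,8). |black|=7 — new cell
Step 4: on BLACK (4,8): turn L to E, flip to white, move to (4,9). |black|=6 — new cell
Step 5: on WHITE (4,9): turn R to S, flip to black, move to (5,9). |black|=7 — new cell
Step 6: on WHITE (5,9): turn R to W, flip to black, move to (5,8). |black|=8 — new cell
Step 7: on WHITE (5,8): turn R to N, flip to black, move to (4,8). |black|=9 — REVISIT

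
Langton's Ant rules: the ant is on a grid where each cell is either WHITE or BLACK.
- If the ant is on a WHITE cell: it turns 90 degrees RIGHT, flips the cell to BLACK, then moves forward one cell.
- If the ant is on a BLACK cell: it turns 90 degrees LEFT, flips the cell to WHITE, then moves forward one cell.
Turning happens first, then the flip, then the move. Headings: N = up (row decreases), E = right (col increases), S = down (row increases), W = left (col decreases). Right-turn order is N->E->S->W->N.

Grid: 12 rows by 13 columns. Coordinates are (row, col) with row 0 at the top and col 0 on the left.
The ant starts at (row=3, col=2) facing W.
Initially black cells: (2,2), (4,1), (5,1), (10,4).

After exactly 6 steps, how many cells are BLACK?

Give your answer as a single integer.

Answer: 8

Derivation:
Step 1: on WHITE (3,2): turn R to N, flip to black, move to (2,2). |black|=5
Step 2: on BLACK (2,2): turn L to W, flip to white, move to (2,1). |black|=4
Step 3: on WHITE (2,1): turn R to N, flip to black, move to (1,1). |black|=5
Step 4: on WHITE (1,1): turn R to E, flip to black, move to (1,2). |black|=6
Step 5: on WHITE (1,2): turn R to S, flip to black, move to (2,2). |black|=7
Step 6: on WHITE (2,2): turn R to W, flip to black, move to (2,1). |black|=8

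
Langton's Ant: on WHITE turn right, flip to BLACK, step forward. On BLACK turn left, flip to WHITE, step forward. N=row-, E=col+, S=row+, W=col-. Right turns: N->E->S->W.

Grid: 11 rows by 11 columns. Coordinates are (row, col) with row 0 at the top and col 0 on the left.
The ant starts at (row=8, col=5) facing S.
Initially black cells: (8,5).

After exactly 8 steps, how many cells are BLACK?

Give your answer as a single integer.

Step 1: on BLACK (8,5): turn L to E, flip to white, move to (8,6). |black|=0
Step 2: on WHITE (8,6): turn R to S, flip to black, move to (9,6). |black|=1
Step 3: on WHITE (9,6): turn R to W, flip to black, move to (9,5). |black|=2
Step 4: on WHITE (9,5): turn R to N, flip to black, move to (8,5). |black|=3
Step 5: on WHITE (8,5): turn R to E, flip to black, move to (8,6). |black|=4
Step 6: on BLACK (8,6): turn L to N, flip to white, move to (7,6). |black|=3
Step 7: on WHITE (7,6): turn R to E, flip to black, move to (7,7). |black|=4
Step 8: on WHITE (7,7): turn R to S, flip to black, move to (8,7). |black|=5

Answer: 5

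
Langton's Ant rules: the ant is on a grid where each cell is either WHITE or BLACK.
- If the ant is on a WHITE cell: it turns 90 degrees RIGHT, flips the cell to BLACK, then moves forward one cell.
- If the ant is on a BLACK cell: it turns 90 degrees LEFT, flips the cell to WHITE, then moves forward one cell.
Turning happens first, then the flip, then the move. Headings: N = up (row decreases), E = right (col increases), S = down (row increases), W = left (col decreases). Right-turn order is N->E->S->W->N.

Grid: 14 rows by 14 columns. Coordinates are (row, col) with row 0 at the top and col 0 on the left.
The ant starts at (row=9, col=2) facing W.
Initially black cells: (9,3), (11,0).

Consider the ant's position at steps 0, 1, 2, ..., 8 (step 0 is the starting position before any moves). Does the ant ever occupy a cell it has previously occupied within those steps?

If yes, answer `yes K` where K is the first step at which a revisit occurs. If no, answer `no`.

Answer: yes 7

Derivation:
Step 1: on WHITE (9,2): turn R to N, flip to black, move to (8,2). |black|=3 — new cell
Step 2: on WHITE (8,2): turn R to E, flip to black, move to (8,3). |black|=4 — new cell
Step 3: on WHITE (8,3): turn R to S, flip to black, move to (9,3). |black|=5 — new cell
Step 4: on BLACK (9,3): turn L to E, flip to white, move to (9,4). |black|=4 — new cell
Step 5: on WHITE (9,4): turn R to S, flip to black, move to (10,4). |black|=5 — new cell
Step 6: on WHITE (10,4): turn R to W, flip to black, move to (10,3). |black|=6 — new cell
Step 7: on WHITE (10,3): turn R to N, flip to black, move to (9,3). |black|=7 — REVISIT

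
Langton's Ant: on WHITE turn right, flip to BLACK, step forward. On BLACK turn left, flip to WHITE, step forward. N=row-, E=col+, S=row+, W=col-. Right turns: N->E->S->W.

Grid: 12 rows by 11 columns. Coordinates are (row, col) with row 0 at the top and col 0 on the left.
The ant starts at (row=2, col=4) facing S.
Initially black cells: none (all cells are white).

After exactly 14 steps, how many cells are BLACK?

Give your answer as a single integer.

Step 1: on WHITE (2,4): turn R to W, flip to black, move to (2,3). |black|=1
Step 2: on WHITE (2,3): turn R to N, flip to black, move to (1,3). |black|=2
Step 3: on WHITE (1,3): turn R to E, flip to black, move to (1,4). |black|=3
Step 4: on WHITE (1,4): turn R to S, flip to black, move to (2,4). |black|=4
Step 5: on BLACK (2,4): turn L to E, flip to white, move to (2,5). |black|=3
Step 6: on WHITE (2,5): turn R to S, flip to black, move to (3,5). |black|=4
Step 7: on WHITE (3,5): turn R to W, flip to black, move to (3,4). |black|=5
Step 8: on WHITE (3,4): turn R to N, flip to black, move to (2,4). |black|=6
Step 9: on WHITE (2,4): turn R to E, flip to black, move to (2,5). |black|=7
Step 10: on BLACK (2,5): turn L to N, flip to white, move to (1,5). |black|=6
Step 11: on WHITE (1,5): turn R to E, flip to black, move to (1,6). |black|=7
Step 12: on WHITE (1,6): turn R to S, flip to black, move to (2,6). |black|=8
Step 13: on WHITE (2,6): turn R to W, flip to black, move to (2,5). |black|=9
Step 14: on WHITE (2,5): turn R to N, flip to black, move to (1,5). |black|=10

Answer: 10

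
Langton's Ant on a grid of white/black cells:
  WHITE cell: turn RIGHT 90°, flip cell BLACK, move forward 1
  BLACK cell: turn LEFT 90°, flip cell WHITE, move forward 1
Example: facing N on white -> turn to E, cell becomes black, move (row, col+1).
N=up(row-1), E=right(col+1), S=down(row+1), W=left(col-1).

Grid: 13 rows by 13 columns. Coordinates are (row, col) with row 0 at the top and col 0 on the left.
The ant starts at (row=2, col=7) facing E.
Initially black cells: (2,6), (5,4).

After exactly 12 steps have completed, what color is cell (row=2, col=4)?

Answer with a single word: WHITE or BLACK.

Answer: BLACK

Derivation:
Step 1: on WHITE (2,7): turn R to S, flip to black, move to (3,7). |black|=3
Step 2: on WHITE (3,7): turn R to W, flip to black, move to (3,6). |black|=4
Step 3: on WHITE (3,6): turn R to N, flip to black, move to (2,6). |black|=5
Step 4: on BLACK (2,6): turn L to W, flip to white, move to (2,5). |black|=4
Step 5: on WHITE (2,5): turn R to N, flip to black, move to (1,5). |black|=5
Step 6: on WHITE (1,5): turn R to E, flip to black, move to (1,6). |black|=6
Step 7: on WHITE (1,6): turn R to S, flip to black, move to (2,6). |black|=7
Step 8: on WHITE (2,6): turn R to W, flip to black, move to (2,5). |black|=8
Step 9: on BLACK (2,5): turn L to S, flip to white, move to (3,5). |black|=7
Step 10: on WHITE (3,5): turn R to W, flip to black, move to (3,4). |black|=8
Step 11: on WHITE (3,4): turn R to N, flip to black, move to (2,4). |black|=9
Step 12: on WHITE (2,4): turn R to E, flip to black, move to (2,5). |black|=10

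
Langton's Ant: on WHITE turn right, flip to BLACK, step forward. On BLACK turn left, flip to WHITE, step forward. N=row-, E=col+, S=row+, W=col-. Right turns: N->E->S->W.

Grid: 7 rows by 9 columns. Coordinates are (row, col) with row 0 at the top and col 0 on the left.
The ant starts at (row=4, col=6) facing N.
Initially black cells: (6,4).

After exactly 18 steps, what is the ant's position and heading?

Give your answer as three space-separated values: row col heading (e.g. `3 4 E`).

Answer: 5 5 S

Derivation:
Step 1: on WHITE (4,6): turn R to E, flip to black, move to (4,7). |black|=2
Step 2: on WHITE (4,7): turn R to S, flip to black, move to (5,7). |black|=3
Step 3: on WHITE (5,7): turn R to W, flip to black, move to (5,6). |black|=4
Step 4: on WHITE (5,6): turn R to N, flip to black, move to (4,6). |black|=5
Step 5: on BLACK (4,6): turn L to W, flip to white, move to (4,5). |black|=4
Step 6: on WHITE (4,5): turn R to N, flip to black, move to (3,5). |black|=5
Step 7: on WHITE (3,5): turn R to E, flip to black, move to (3,6). |black|=6
Step 8: on WHITE (3,6): turn R to S, flip to black, move to (4,6). |black|=7
Step 9: on WHITE (4,6): turn R to W, flip to black, move to (4,5). |black|=8
Step 10: on BLACK (4,5): turn L to S, flip to white, move to (5,5). |black|=7
Step 11: on WHITE (5,5): turn R to W, flip to black, move to (5,4). |black|=8
Step 12: on WHITE (5,4): turn R to N, flip to black, move to (4,4). |black|=9
Step 13: on WHITE (4,4): turn R to E, flip to black, move to (4,5). |black|=10
Step 14: on WHITE (4,5): turn R to S, flip to black, move to (5,5). |black|=11
Step 15: on BLACK (5,5): turn L to E, flip to white, move to (5,6). |black|=10
Step 16: on BLACK (5,6): turn L to N, flip to white, move to (4,6). |black|=9
Step 17: on BLACK (4,6): turn L to W, flip to white, move to (4,5). |black|=8
Step 18: on BLACK (4,5): turn L to S, flip to white, move to (5,5). |black|=7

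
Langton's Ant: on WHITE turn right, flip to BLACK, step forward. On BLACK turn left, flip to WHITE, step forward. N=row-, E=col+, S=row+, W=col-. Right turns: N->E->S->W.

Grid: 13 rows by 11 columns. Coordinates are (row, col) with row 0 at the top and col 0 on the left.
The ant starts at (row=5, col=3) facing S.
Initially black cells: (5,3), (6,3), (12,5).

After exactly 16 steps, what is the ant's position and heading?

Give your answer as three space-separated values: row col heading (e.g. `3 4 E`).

Step 1: on BLACK (5,3): turn L to E, flip to white, move to (5,4). |black|=2
Step 2: on WHITE (5,4): turn R to S, flip to black, move to (6,4). |black|=3
Step 3: on WHITE (6,4): turn R to W, flip to black, move to (6,3). |black|=4
Step 4: on BLACK (6,3): turn L to S, flip to white, move to (7,3). |black|=3
Step 5: on WHITE (7,3): turn R to W, flip to black, move to (7,2). |black|=4
Step 6: on WHITE (7,2): turn R to N, flip to black, move to (6,2). |black|=5
Step 7: on WHITE (6,2): turn R to E, flip to black, move to (6,3). |black|=6
Step 8: on WHITE (6,3): turn R to S, flip to black, move to (7,3). |black|=7
Step 9: on BLACK (7,3): turn L to E, flip to white, move to (7,4). |black|=6
Step 10: on WHITE (7,4): turn R to S, flip to black, move to (8,4). |black|=7
Step 11: on WHITE (8,4): turn R to W, flip to black, move to (8,3). |black|=8
Step 12: on WHITE (8,3): turn R to N, flip to black, move to (7,3). |black|=9
Step 13: on WHITE (7,3): turn R to E, flip to black, move to (7,4). |black|=10
Step 14: on BLACK (7,4): turn L to N, flip to white, move to (6,4). |black|=9
Step 15: on BLACK (6,4): turn L to W, flip to white, move to (6,3). |black|=8
Step 16: on BLACK (6,3): turn L to S, flip to white, move to (7,3). |black|=7

Answer: 7 3 S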